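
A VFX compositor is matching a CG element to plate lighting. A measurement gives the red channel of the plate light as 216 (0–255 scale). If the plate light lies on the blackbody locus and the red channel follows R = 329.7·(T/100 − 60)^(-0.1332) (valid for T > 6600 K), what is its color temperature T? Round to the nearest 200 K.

(t − 60)^(-0.1332) = 216/329.7 = 0.65514.
t − 60 = 0.65514^(1/-0.1332) = 0.65514^(-7.508) = 23.926, so t = 83.926.
T = 100·t = 8393 K → 8400 K to the nearest 200 K.

8400 K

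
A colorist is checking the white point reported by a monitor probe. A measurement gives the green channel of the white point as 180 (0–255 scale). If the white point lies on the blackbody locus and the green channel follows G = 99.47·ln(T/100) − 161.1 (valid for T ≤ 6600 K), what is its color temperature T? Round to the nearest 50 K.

3100 K

ln t = (180 + 161.1) / 99.47 = 3.4292.
t = e^3.4292 = 30.851.
T = 100·t = 3085 K → 3100 K to the nearest 50 K.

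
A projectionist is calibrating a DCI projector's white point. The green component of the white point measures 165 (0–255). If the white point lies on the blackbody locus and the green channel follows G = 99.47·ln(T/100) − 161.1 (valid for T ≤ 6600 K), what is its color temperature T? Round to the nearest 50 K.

2650 K

ln t = (165 + 161.1) / 99.47 = 3.2784.
t = e^3.2784 = 26.533.
T = 100·t = 2653 K → 2650 K to the nearest 50 K.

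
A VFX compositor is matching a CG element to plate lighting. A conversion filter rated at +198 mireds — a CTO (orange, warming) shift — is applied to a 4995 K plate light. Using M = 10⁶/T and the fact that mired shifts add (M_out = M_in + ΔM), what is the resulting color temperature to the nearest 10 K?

2510 K

M_in = 10⁶/4995 = 200.20 mireds.
M_out = 200.20 + (+198) = 398.20 mireds.
T_out = 10⁶/398.20 = 2511.3 K → 2510 K.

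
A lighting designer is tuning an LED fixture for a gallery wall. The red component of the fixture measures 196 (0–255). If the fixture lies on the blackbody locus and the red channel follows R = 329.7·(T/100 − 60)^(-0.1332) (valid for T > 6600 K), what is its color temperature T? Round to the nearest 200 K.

(t − 60)^(-0.1332) = 196/329.7 = 0.59448.
t − 60 = 0.59448^(1/-0.1332) = 0.59448^(-7.508) = 49.621, so t = 109.621.
T = 100·t = 10962 K → 11000 K to the nearest 200 K.

11000 K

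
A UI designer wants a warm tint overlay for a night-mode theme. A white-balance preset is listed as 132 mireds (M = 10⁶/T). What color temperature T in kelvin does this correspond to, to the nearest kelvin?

T = 10⁶ / 132 = 7575.76 K → 7576 K.

7576 K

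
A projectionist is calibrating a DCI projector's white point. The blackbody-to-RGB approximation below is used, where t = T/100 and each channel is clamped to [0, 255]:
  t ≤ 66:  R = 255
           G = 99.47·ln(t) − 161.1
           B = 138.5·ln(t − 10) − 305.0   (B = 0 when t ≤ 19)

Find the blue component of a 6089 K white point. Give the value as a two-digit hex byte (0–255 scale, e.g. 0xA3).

0xEF

t = 6089/100 = 60.89; the t ≤ 66 branch applies.
B = 138.5·ln(60.89 − 10) − 305.0 = 138.5·ln 50.89 − 305.0 = 138.5·3.9297 − 305.0 = 239.259.
Rounded: 239; in hex, 0xEF.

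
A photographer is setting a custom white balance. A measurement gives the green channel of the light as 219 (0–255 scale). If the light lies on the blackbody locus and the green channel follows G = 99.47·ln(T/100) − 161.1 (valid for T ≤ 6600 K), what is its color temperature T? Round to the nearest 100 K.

4600 K

ln t = (219 + 161.1) / 99.47 = 3.8213.
t = e^3.8213 = 45.661.
T = 100·t = 4566 K → 4600 K to the nearest 100 K.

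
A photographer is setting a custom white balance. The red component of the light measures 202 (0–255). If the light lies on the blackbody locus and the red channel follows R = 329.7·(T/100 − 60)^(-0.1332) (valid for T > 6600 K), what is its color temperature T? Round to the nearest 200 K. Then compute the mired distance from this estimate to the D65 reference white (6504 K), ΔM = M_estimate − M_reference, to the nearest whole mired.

(t − 60)^(-0.1332) = 202/329.7 = 0.61268.
t − 60 = 0.61268^(1/-0.1332) = 0.61268^(-7.508) = 39.569, so t = 99.569.
T = 100·t = 9957 K → 10000 K to the nearest 200 K.
M_estimate = 10⁶/10000 = 100.00; M_reference = 10⁶/6504 = 153.75.
ΔM = 100.00 − 153.75 = -53.75 → -54 mireds.

-54 mireds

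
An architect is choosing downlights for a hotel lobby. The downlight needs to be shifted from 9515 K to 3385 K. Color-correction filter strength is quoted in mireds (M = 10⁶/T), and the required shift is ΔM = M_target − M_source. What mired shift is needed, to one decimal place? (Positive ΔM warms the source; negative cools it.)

M_source = 10⁶/9515 = 105.097; M_target = 10⁶/3385 = 295.421.
ΔM = 295.421 − 105.097 = 190.324 → +190.3 mireds, a warming shift.

+190.3 mireds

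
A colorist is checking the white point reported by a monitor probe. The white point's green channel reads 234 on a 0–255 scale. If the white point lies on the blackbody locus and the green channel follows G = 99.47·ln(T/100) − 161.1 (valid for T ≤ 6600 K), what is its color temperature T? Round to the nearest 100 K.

ln t = (234 + 161.1) / 99.47 = 3.9721.
t = e^3.9721 = 53.093.
T = 100·t = 5309 K → 5300 K to the nearest 100 K.

5300 K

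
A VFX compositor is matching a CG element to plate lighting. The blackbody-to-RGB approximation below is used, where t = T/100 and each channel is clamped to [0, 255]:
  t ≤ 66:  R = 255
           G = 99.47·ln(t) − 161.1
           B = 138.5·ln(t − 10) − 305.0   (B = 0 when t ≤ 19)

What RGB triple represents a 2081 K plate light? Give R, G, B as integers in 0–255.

R=255, G=141, B=25

t = 2081/100 = 20.81; the t ≤ 66 branch applies.
R = 255 by definition for t ≤ 66.
G = 99.47·ln 20.81 − 161.1 = 99.47·3.0354 − 161.1 = 140.835.
B = 138.5·ln(20.81 − 10) − 305.0 = 138.5·ln 10.81 − 305.0 = 138.5·2.3805 − 305.0 = 24.695.
Rounded: (255, 141, 25).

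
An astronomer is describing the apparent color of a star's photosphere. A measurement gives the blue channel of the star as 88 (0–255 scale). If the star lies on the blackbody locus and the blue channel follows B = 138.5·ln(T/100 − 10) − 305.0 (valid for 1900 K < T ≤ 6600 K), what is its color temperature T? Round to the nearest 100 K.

2700 K

ln(t − 10) = (88 + 305.0) / 138.5 = 2.8375.
t − 10 = e^2.8375 = 17.074, so t = 27.074.
T = 100·t = 2707 K → 2700 K to the nearest 100 K.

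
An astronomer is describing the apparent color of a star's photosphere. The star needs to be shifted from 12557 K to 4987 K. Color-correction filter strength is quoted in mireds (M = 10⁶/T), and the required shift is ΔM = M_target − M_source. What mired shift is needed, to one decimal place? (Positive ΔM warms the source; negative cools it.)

M_source = 10⁶/12557 = 79.637; M_target = 10⁶/4987 = 200.521.
ΔM = 200.521 − 79.637 = 120.884 → +120.9 mireds, a warming shift.

+120.9 mireds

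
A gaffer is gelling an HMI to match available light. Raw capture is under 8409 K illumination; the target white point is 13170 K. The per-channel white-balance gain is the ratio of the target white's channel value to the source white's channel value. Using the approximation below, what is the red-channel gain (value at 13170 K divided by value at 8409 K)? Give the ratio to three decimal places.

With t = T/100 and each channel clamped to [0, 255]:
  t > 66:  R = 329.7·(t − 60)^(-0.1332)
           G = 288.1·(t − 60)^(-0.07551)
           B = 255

At 8409 K (t = 84.09):
  R = 329.7·(84.09 − 60)^(-0.1332) = 329.7·24.09^(-0.1332) = 329.7·0.65454 = 215.803.
At 13170 K (t = 131.7):
  R = 329.7·(131.7 − 60)^(-0.1332) = 329.7·71.7^(-0.1332) = 329.7·0.56604 = 186.622.
Gain = 186.622 / 215.803 = 0.8648 → 0.865.

0.865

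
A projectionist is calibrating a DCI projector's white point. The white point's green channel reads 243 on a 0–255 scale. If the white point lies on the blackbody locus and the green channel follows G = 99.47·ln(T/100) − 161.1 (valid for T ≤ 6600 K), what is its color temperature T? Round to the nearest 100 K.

5800 K

ln t = (243 + 161.1) / 99.47 = 4.0625.
t = e^4.0625 = 58.121.
T = 100·t = 5812 K → 5800 K to the nearest 100 K.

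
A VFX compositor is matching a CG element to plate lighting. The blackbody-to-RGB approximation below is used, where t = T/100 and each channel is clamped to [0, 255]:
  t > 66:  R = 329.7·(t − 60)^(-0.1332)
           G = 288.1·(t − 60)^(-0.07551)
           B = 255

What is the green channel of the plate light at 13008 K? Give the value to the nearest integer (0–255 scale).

209

t = 13008/100 = 130.08; the t > 66 branch applies.
G = 288.1·(130.08 − 60)^(-0.07551) = 288.1·70.08^(-0.07551) = 288.1·0.72550 = 209.017.
Rounded: 209.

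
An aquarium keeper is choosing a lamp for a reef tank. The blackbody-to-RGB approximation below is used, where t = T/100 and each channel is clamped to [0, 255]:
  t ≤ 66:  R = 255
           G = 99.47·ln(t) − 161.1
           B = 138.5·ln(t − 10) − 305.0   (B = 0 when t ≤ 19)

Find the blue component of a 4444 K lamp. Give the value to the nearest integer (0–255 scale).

t = 4444/100 = 44.44; the t ≤ 66 branch applies.
B = 138.5·ln(44.44 − 10) − 305.0 = 138.5·ln 34.44 − 305.0 = 138.5·3.5392 − 305.0 = 185.182.
Rounded: 185.

185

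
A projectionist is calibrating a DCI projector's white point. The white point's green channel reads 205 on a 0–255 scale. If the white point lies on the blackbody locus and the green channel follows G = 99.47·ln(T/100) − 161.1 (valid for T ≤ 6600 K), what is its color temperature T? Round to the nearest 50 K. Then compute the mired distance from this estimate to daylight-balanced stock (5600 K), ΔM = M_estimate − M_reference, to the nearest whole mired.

+75 mireds

ln t = (205 + 161.1) / 99.47 = 3.6805.
t = e^3.6805 = 39.666.
T = 100·t = 3967 K → 3950 K to the nearest 50 K.
M_estimate = 10⁶/3950 = 253.16; M_reference = 10⁶/5600 = 178.57.
ΔM = 253.16 − 178.57 = 74.59 → +75 mireds.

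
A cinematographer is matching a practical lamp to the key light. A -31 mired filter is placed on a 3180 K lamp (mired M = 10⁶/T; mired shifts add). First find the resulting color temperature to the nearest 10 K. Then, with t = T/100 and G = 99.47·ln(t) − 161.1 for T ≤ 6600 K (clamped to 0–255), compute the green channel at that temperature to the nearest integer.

193

M_in = 10⁶/3180 = 314.47; M_out = 314.47 + (-31) = 283.47.
T_out = 10⁶/283.47 = 3527.8 K → 3530 K; t = 35.3.
G = 99.47·ln 35.3 − 161.1 = 99.47·3.5639 − 161.1 = 193.399.
Rounded: 193.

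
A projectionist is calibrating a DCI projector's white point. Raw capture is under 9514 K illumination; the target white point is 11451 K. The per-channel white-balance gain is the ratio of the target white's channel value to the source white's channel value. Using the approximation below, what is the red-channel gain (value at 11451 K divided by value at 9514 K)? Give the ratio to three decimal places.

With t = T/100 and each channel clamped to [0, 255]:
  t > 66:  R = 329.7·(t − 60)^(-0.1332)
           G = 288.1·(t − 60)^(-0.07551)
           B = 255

At 9514 K (t = 95.14):
  R = 329.7·(95.14 − 60)^(-0.1332) = 329.7·35.14^(-0.1332) = 329.7·0.62244 = 205.219.
At 11451 K (t = 114.51):
  R = 329.7·(114.51 − 60)^(-0.1332) = 329.7·54.51^(-0.1332) = 329.7·0.58709 = 193.562.
Gain = 193.562 / 205.219 = 0.9432 → 0.943.

0.943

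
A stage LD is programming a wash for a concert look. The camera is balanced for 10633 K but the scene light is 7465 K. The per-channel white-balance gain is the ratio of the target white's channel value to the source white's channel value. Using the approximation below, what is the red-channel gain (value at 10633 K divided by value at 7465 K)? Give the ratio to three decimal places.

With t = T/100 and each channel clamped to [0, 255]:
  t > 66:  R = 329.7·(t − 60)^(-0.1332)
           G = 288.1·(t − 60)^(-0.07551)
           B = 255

At 7465 K (t = 74.65):
  R = 329.7·(74.65 − 60)^(-0.1332) = 329.7·14.65^(-0.1332) = 329.7·0.69938 = 230.584.
At 10633 K (t = 106.33):
  R = 329.7·(106.33 − 60)^(-0.1332) = 329.7·46.33^(-0.1332) = 329.7·0.59994 = 197.800.
Gain = 197.800 / 230.584 = 0.8578 → 0.858.

0.858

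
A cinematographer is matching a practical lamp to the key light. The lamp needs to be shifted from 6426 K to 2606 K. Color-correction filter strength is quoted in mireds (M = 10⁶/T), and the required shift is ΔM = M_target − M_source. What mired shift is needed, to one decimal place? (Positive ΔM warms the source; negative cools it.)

+228.1 mireds

M_source = 10⁶/6426 = 155.618; M_target = 10⁶/2606 = 383.730.
ΔM = 383.730 − 155.618 = 228.112 → +228.1 mireds, a warming shift.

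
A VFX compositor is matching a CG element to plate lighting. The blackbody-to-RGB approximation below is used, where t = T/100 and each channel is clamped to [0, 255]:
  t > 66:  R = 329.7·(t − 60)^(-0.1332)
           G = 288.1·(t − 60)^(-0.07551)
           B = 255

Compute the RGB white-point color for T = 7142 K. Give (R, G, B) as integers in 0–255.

(238, 240, 255)

t = 7142/100 = 71.42; the t > 66 branch applies.
R = 329.7·(71.42 − 60)^(-0.1332) = 329.7·11.42^(-0.1332) = 329.7·0.72297 = 238.362.
G = 288.1·(71.42 − 60)^(-0.07551) = 288.1·11.42^(-0.07551) = 288.1·0.83202 = 239.706.
B = 255 by definition for t > 66.
Rounded: (238, 240, 255).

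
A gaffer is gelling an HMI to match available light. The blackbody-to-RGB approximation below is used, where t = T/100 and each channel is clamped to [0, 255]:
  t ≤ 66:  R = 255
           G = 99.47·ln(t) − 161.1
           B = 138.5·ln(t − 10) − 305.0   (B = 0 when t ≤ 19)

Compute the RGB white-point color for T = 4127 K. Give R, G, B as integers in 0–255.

R=255, G=209, B=172

t = 4127/100 = 41.27; the t ≤ 66 branch applies.
R = 255 by definition for t ≤ 66.
G = 99.47·ln 41.27 − 161.1 = 99.47·3.7201 − 161.1 = 208.942.
B = 138.5·ln(41.27 − 10) − 305.0 = 138.5·ln 31.27 − 305.0 = 138.5·3.4427 − 305.0 = 171.808.
Rounded: (255, 209, 172).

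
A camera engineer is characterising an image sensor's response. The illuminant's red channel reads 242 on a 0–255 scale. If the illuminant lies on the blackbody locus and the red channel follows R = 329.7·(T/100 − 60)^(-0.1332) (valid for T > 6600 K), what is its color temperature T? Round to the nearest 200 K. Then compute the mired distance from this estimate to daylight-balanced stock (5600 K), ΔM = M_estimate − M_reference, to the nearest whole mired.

(t − 60)^(-0.1332) = 242/329.7 = 0.73400.
t − 60 = 0.73400^(1/-0.1332) = 0.73400^(-7.508) = 10.193, so t = 70.193.
T = 100·t = 7019 K → 7000 K to the nearest 200 K.
M_estimate = 10⁶/7000 = 142.86; M_reference = 10⁶/5600 = 178.57.
ΔM = 142.86 − 178.57 = -35.71 → -36 mireds.

-36 mireds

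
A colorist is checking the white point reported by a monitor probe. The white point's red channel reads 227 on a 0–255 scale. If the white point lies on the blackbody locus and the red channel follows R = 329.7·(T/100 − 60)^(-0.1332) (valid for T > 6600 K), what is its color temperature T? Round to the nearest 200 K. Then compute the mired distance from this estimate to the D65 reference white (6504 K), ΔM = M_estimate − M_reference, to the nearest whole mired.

(t − 60)^(-0.1332) = 227/329.7 = 0.68850.
t − 60 = 0.68850^(1/-0.1332) = 0.68850^(-7.508) = 16.478, so t = 76.478.
T = 100·t = 7648 K → 7600 K to the nearest 200 K.
M_estimate = 10⁶/7600 = 131.58; M_reference = 10⁶/6504 = 153.75.
ΔM = 131.58 − 153.75 = -22.17 → -22 mireds.

-22 mireds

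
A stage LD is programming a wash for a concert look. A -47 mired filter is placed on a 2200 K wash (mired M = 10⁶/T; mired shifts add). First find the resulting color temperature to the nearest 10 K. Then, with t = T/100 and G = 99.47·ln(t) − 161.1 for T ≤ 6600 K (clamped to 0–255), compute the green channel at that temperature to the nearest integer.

M_in = 10⁶/2200 = 454.55; M_out = 454.55 + (-47) = 407.55.
T_out = 10⁶/407.55 = 2453.7 K → 2450 K; t = 24.5.
G = 99.47·ln 24.5 − 161.1 = 99.47·3.1987 − 161.1 = 157.072.
Rounded: 157.

157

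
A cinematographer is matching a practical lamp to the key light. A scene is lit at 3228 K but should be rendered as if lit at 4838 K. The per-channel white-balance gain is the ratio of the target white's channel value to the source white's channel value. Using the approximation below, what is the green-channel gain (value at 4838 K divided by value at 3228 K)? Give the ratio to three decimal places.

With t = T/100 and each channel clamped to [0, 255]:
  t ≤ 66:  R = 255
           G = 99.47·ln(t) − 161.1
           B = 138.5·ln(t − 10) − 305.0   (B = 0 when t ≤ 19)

At 3228 K (t = 32.28):
  G = 99.47·ln 32.28 − 161.1 = 99.47·3.4744 − 161.1 = 184.503.
At 4838 K (t = 48.38):
  G = 99.47·ln 48.38 − 161.1 = 99.47·3.8791 − 161.1 = 224.753.
Gain = 224.753 / 184.503 = 1.2182 → 1.218.

1.218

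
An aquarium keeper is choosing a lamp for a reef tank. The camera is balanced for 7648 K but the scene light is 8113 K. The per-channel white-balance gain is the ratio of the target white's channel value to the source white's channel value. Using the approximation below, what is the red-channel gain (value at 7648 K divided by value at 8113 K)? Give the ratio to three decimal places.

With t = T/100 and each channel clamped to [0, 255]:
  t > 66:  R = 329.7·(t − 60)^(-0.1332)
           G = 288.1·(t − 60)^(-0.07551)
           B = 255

1.034

At 8113 K (t = 81.13):
  R = 329.7·(81.13 − 60)^(-0.1332) = 329.7·21.13^(-0.1332) = 329.7·0.66608 = 219.605.
At 7648 K (t = 76.48):
  R = 329.7·(76.48 − 60)^(-0.1332) = 329.7·16.48^(-0.1332) = 329.7·0.68850 = 226.997.
Gain = 226.997 / 219.605 = 1.0337 → 1.034.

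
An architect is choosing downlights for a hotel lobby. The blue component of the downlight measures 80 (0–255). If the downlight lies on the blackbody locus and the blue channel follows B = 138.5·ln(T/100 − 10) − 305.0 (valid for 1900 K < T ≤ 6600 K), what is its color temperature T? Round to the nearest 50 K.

2600 K

ln(t − 10) = (80 + 305.0) / 138.5 = 2.7798.
t − 10 = e^2.7798 = 16.116, so t = 26.116.
T = 100·t = 2612 K → 2600 K to the nearest 50 K.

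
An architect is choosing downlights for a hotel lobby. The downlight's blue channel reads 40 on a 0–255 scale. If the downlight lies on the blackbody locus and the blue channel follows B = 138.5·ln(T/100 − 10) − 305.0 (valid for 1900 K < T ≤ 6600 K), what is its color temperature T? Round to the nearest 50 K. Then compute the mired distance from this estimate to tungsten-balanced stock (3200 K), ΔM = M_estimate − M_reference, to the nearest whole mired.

+142 mireds

ln(t − 10) = (40 + 305.0) / 138.5 = 2.4910.
t − 10 = e^2.4910 = 12.073, so t = 22.073.
T = 100·t = 2207 K → 2200 K to the nearest 50 K.
M_estimate = 10⁶/2200 = 454.55; M_reference = 10⁶/3200 = 312.50.
ΔM = 454.55 − 312.50 = 142.05 → +142 mireds.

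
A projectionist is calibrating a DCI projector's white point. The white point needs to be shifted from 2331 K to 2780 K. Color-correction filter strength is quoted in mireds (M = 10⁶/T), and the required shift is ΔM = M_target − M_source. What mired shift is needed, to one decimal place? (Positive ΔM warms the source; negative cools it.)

M_source = 10⁶/2331 = 429.000; M_target = 10⁶/2780 = 359.712.
ΔM = 359.712 − 429.000 = -69.288 → -69.3 mireds, a cooling shift.

-69.3 mireds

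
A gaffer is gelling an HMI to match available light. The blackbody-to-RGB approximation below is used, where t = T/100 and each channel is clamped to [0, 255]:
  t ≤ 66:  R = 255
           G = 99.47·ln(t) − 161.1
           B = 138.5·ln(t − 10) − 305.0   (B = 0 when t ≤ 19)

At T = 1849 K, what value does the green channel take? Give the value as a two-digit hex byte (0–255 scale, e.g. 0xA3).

0x81

t = 1849/100 = 18.49; the t ≤ 66 branch applies.
G = 99.47·ln 18.49 − 161.1 = 99.47·2.9172 − 161.1 = 129.077.
Rounded: 129; in hex, 0x81.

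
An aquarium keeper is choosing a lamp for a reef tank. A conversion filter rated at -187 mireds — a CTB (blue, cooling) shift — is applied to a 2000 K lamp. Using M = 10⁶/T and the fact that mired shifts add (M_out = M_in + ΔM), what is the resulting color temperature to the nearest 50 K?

3200 K

M_in = 10⁶/2000 = 500.00 mireds.
M_out = 500.00 + (-187) = 313.00 mireds.
T_out = 10⁶/313.00 = 3194.9 K → 3200 K.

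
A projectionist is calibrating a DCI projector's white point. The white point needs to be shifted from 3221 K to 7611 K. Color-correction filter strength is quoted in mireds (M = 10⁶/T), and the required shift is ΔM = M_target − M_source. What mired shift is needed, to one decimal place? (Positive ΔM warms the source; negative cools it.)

M_source = 10⁶/3221 = 310.463; M_target = 10⁶/7611 = 131.389.
ΔM = 131.389 − 310.463 = -179.074 → -179.1 mireds, a cooling shift.

-179.1 mireds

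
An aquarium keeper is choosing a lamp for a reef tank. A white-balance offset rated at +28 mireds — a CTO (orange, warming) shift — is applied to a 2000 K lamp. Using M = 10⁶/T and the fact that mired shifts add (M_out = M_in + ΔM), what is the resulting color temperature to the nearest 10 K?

1890 K

M_in = 10⁶/2000 = 500.00 mireds.
M_out = 500.00 + (+28) = 528.00 mireds.
T_out = 10⁶/528.00 = 1893.9 K → 1890 K.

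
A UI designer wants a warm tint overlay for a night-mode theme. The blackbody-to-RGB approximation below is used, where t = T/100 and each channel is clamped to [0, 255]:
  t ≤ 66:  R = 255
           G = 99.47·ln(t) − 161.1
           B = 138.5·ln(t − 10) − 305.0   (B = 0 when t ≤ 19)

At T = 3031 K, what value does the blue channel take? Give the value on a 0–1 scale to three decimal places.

0.439

t = 3031/100 = 30.31; the t ≤ 66 branch applies.
B = 138.5·ln(30.31 − 10) − 305.0 = 138.5·ln 20.31 − 305.0 = 138.5·3.0111 − 305.0 = 112.039.
On a 0–1 scale: 112.039/255 = 0.4394 → 0.439.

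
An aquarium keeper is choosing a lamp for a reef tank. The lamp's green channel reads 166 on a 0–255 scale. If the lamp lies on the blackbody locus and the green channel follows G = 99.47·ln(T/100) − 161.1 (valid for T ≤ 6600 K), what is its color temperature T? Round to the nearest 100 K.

2700 K

ln t = (166 + 161.1) / 99.47 = 3.2884.
t = e^3.2884 = 26.801.
T = 100·t = 2680 K → 2700 K to the nearest 100 K.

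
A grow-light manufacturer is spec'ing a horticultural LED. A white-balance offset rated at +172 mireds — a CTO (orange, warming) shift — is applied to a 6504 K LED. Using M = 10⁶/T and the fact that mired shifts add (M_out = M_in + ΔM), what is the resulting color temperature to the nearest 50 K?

3050 K

M_in = 10⁶/6504 = 153.75 mireds.
M_out = 153.75 + (+172) = 325.75 mireds.
T_out = 10⁶/325.75 = 3069.8 K → 3050 K.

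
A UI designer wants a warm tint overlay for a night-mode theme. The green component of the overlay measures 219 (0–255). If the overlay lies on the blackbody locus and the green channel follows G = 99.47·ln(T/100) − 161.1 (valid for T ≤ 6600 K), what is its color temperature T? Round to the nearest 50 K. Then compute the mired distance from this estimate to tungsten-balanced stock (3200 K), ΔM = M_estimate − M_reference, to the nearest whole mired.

-93 mireds

ln t = (219 + 161.1) / 99.47 = 3.8213.
t = e^3.8213 = 45.661.
T = 100·t = 4566 K → 4550 K to the nearest 50 K.
M_estimate = 10⁶/4550 = 219.78; M_reference = 10⁶/3200 = 312.50.
ΔM = 219.78 − 312.50 = -92.72 → -93 mireds.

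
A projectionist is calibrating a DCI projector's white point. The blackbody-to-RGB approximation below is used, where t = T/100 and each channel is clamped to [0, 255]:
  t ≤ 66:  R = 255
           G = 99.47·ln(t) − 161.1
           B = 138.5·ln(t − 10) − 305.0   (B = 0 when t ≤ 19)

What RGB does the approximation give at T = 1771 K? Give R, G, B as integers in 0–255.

t = 1771/100 = 17.71; the t ≤ 66 branch applies.
R = 255 by definition for t ≤ 66.
G = 99.47·ln 17.71 − 161.1 = 99.47·2.8741 − 161.1 = 124.790.
t = 17.71 ≤ 19, so B = 0.
Rounded: (255, 125, 0).

R=255, G=125, B=0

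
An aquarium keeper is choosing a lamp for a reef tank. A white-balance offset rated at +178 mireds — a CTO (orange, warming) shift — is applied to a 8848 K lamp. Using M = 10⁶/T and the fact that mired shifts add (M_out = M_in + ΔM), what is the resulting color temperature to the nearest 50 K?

M_in = 10⁶/8848 = 113.02 mireds.
M_out = 113.02 + (+178) = 291.02 mireds.
T_out = 10⁶/291.02 = 3436.2 K → 3450 K.

3450 K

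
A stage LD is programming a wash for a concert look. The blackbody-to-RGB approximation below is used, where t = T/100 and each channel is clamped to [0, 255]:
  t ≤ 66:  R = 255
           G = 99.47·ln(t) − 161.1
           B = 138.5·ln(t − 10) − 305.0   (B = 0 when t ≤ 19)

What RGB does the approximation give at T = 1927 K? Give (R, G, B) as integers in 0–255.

t = 1927/100 = 19.27; the t ≤ 66 branch applies.
R = 255 by definition for t ≤ 66.
G = 99.47·ln 19.27 − 161.1 = 99.47·2.9585 − 161.1 = 133.187.
B = 138.5·ln(19.27 − 10) − 305.0 = 138.5·ln 9.27 − 305.0 = 138.5·2.2268 − 305.0 = 3.409.
Rounded: (255, 133, 3).

(255, 133, 3)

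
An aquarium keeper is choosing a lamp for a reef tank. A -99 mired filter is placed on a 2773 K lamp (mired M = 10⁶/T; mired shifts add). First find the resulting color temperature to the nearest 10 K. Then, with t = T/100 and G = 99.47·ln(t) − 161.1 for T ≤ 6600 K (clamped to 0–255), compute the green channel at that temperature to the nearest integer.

M_in = 10⁶/2773 = 360.62; M_out = 360.62 + (-99) = 261.62.
T_out = 10⁶/261.62 = 3822.3 K → 3820 K; t = 38.2.
G = 99.47·ln 38.2 − 161.1 = 99.47·3.6428 − 161.1 = 201.253.
Rounded: 201.

201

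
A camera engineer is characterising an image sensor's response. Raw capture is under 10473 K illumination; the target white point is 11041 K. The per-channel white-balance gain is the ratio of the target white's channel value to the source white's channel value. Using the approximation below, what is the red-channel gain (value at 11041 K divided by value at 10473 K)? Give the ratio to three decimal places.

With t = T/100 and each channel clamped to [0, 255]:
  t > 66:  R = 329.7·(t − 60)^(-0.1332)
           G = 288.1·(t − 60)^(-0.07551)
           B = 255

0.984

At 10473 K (t = 104.73):
  R = 329.7·(104.73 − 60)^(-0.1332) = 329.7·44.73^(-0.1332) = 329.7·0.60275 = 198.728.
At 11041 K (t = 110.41):
  R = 329.7·(110.41 − 60)^(-0.1332) = 329.7·50.41^(-0.1332) = 329.7·0.59323 = 195.589.
Gain = 195.589 / 198.728 = 0.9842 → 0.984.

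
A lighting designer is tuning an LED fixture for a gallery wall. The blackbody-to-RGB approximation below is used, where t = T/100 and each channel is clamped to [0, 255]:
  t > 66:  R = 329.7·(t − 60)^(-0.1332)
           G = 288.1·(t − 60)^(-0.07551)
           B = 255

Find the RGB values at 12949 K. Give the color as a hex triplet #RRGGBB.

t = 12949/100 = 129.49; the t > 66 branch applies.
R = 329.7·(129.49 − 60)^(-0.1332) = 329.7·69.49^(-0.1332) = 329.7·0.56840 = 187.402.
G = 288.1·(129.49 − 60)^(-0.07551) = 288.1·69.49^(-0.07551) = 288.1·0.72597 = 209.151.
B = 255 by definition for t > 66.
Rounded: (187, 209, 255).
In hex: #BBD1FF.

#BBD1FF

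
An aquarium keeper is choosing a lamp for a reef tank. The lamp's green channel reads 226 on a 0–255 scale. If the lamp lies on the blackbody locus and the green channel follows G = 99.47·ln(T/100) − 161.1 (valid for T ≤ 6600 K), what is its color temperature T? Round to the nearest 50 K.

4900 K

ln t = (226 + 161.1) / 99.47 = 3.8916.
t = e^3.8916 = 48.990.
T = 100·t = 4899 K → 4900 K to the nearest 50 K.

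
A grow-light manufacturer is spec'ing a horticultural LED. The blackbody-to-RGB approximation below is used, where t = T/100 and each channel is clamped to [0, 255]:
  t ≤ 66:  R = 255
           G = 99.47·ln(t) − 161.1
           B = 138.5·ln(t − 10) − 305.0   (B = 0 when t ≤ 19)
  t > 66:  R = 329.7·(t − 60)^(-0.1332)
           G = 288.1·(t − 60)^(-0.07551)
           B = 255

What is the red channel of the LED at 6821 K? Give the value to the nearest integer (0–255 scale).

t = 6821/100 = 68.21; the t > 66 branch applies.
R = 329.7·(68.21 − 60)^(-0.1332) = 329.7·8.21^(-0.1332) = 329.7·0.75546 = 249.074.
Rounded: 249.

249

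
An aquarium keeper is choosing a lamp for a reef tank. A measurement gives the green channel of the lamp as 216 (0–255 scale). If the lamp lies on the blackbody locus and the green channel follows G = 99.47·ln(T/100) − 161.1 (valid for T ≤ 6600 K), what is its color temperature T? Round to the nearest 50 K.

ln t = (216 + 161.1) / 99.47 = 3.7911.
t = e^3.7911 = 44.305.
T = 100·t = 4430 K → 4450 K to the nearest 50 K.

4450 K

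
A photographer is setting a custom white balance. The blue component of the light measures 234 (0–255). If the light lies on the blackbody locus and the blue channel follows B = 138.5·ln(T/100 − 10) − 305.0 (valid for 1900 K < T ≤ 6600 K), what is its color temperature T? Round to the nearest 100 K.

5900 K

ln(t − 10) = (234 + 305.0) / 138.5 = 3.8917.
t − 10 = e^3.8917 = 48.994, so t = 58.994.
T = 100·t = 5899 K → 5900 K to the nearest 100 K.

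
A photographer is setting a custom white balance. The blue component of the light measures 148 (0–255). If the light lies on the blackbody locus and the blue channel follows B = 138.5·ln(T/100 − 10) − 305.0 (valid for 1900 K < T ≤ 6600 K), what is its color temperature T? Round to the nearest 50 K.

3650 K

ln(t − 10) = (148 + 305.0) / 138.5 = 3.2708.
t − 10 = e^3.2708 = 26.331, so t = 36.331.
T = 100·t = 3633 K → 3650 K to the nearest 50 K.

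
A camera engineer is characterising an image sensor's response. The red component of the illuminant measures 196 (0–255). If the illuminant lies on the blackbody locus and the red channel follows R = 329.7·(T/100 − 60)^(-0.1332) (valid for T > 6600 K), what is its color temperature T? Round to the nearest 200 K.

11000 K

(t − 60)^(-0.1332) = 196/329.7 = 0.59448.
t − 60 = 0.59448^(1/-0.1332) = 0.59448^(-7.508) = 49.621, so t = 109.621.
T = 100·t = 10962 K → 11000 K to the nearest 200 K.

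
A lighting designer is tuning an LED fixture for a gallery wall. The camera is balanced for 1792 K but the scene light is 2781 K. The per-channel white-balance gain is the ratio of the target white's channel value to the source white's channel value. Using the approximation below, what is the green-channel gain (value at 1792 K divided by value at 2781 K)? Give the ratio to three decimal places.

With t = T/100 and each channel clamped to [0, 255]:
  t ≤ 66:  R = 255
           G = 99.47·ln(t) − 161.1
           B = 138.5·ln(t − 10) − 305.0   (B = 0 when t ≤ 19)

At 2781 K (t = 27.81):
  G = 99.47·ln 27.81 − 161.1 = 99.47·3.3254 − 161.1 = 169.677.
At 1792 K (t = 17.92):
  G = 99.47·ln 17.92 − 161.1 = 99.47·2.8859 − 161.1 = 125.962.
Gain = 125.962 / 169.677 = 0.7424 → 0.742.

0.742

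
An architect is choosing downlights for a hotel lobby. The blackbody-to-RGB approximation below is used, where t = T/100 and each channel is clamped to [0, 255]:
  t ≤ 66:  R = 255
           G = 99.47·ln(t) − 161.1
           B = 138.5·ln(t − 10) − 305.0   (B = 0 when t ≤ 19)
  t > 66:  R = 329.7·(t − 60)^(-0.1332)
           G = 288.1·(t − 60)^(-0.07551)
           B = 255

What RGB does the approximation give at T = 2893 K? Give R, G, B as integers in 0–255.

R=255, G=174, B=102

t = 2893/100 = 28.93; the t ≤ 66 branch applies.
R = 255 by definition for t ≤ 66.
G = 99.47·ln 28.93 − 161.1 = 99.47·3.3649 − 161.1 = 173.605.
B = 138.5·ln(28.93 − 10) − 305.0 = 138.5·ln 18.93 − 305.0 = 138.5·2.9407 − 305.0 = 102.294.
Rounded: (255, 174, 102).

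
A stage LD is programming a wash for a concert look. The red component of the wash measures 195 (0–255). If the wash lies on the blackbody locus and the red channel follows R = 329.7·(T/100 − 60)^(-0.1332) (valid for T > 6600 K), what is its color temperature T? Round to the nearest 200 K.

11200 K

(t − 60)^(-0.1332) = 195/329.7 = 0.59145.
t − 60 = 0.59145^(1/-0.1332) = 0.59145^(-7.508) = 51.564, so t = 111.564.
T = 100·t = 11156 K → 11200 K to the nearest 200 K.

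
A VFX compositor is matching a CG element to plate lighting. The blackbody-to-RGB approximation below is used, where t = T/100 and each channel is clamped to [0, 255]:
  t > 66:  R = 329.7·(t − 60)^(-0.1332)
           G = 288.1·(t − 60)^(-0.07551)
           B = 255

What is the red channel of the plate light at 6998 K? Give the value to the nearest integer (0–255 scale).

243

t = 6998/100 = 69.98; the t > 66 branch applies.
R = 329.7·(69.98 − 60)^(-0.1332) = 329.7·9.98^(-0.1332) = 329.7·0.73606 = 242.680.
Rounded: 243.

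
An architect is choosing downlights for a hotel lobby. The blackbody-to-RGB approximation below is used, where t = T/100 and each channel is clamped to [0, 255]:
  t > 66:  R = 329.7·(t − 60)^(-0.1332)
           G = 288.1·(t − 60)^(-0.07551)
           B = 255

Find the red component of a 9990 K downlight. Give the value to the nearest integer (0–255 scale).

202

t = 9990/100 = 99.9; the t > 66 branch applies.
R = 329.7·(99.9 − 60)^(-0.1332) = 329.7·39.9^(-0.1332) = 329.7·0.61200 = 201.776.
Rounded: 202.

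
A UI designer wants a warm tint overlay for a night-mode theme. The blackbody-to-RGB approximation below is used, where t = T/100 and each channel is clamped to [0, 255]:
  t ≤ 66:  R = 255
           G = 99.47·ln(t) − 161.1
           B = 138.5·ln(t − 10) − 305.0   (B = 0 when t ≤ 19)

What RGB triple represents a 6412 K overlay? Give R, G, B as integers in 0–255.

R=255, G=253, B=248

t = 6412/100 = 64.12; the t ≤ 66 branch applies.
R = 255 by definition for t ≤ 66.
G = 99.47·ln 64.12 − 161.1 = 99.47·4.1608 − 161.1 = 252.770.
B = 138.5·ln(64.12 − 10) − 305.0 = 138.5·ln 54.12 − 305.0 = 138.5·3.9912 − 305.0 = 247.782.
Rounded: (255, 253, 248).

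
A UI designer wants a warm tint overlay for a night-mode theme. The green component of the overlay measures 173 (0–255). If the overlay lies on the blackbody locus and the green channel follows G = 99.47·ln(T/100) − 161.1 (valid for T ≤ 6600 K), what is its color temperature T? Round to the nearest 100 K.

2900 K

ln t = (173 + 161.1) / 99.47 = 3.3588.
t = e^3.3588 = 28.755.
T = 100·t = 2875 K → 2900 K to the nearest 100 K.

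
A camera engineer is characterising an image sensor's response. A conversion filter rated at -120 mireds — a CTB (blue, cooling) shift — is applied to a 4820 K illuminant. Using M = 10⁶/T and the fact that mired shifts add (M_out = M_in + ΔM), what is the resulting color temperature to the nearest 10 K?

M_in = 10⁶/4820 = 207.47 mireds.
M_out = 207.47 + (-120) = 87.47 mireds.
T_out = 10⁶/87.47 = 11432.6 K → 11430 K.

11430 K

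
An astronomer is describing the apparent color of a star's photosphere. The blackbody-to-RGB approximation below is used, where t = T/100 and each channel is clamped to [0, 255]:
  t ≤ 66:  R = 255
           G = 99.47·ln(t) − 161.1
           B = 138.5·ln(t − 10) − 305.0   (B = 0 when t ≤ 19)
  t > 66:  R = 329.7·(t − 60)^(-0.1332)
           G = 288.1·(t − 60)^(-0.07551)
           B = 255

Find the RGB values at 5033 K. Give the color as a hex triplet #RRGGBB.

#FFE5CF

t = 5033/100 = 50.33; the t ≤ 66 branch applies.
R = 255 by definition for t ≤ 66.
G = 99.47·ln 50.33 − 161.1 = 99.47·3.9186 − 161.1 = 228.683.
B = 138.5·ln(50.33 − 10) − 305.0 = 138.5·ln 40.33 − 305.0 = 138.5·3.6971 − 305.0 = 207.048.
Rounded: (255, 229, 207).
In hex: #FFE5CF.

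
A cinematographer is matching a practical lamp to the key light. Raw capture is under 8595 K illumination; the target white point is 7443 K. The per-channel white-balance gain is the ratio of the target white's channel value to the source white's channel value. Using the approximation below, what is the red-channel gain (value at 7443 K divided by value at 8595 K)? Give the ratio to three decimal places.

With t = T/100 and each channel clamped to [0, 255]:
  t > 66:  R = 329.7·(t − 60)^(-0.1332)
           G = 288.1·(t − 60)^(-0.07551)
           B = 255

1.081

At 8595 K (t = 85.95):
  R = 329.7·(85.95 − 60)^(-0.1332) = 329.7·25.95^(-0.1332) = 329.7·0.64809 = 213.676.
At 7443 K (t = 74.43):
  R = 329.7·(74.43 − 60)^(-0.1332) = 329.7·14.43^(-0.1332) = 329.7·0.70079 = 231.049.
Gain = 231.049 / 213.676 = 1.0813 → 1.081.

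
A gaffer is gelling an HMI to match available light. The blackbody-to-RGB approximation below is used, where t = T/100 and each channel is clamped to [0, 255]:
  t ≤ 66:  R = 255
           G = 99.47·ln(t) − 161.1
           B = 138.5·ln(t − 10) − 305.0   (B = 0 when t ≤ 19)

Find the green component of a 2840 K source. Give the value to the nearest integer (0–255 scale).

172

t = 2840/100 = 28.4; the t ≤ 66 branch applies.
G = 99.47·ln 28.4 − 161.1 = 99.47·3.3464 − 161.1 = 171.765.
Rounded: 172.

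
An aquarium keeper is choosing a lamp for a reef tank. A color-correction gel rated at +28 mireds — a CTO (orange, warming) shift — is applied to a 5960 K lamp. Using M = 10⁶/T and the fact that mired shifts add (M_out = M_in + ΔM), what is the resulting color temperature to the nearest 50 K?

M_in = 10⁶/5960 = 167.79 mireds.
M_out = 167.79 + (+28) = 195.79 mireds.
T_out = 10⁶/195.79 = 5107.6 K → 5100 K.

5100 K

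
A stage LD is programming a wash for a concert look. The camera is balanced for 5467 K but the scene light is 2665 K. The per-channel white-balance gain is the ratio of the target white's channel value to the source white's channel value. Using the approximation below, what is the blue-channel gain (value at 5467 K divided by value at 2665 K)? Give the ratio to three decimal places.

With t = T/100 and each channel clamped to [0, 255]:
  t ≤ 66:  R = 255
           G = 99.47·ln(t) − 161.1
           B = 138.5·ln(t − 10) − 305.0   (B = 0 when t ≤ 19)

2.617

At 2665 K (t = 26.65):
  B = 138.5·ln(26.65 − 10) − 305.0 = 138.5·ln 16.65 − 305.0 = 138.5·2.8124 − 305.0 = 84.519.
At 5467 K (t = 54.67):
  B = 138.5·ln(54.67 − 10) − 305.0 = 138.5·ln 44.67 − 305.0 = 138.5·3.7993 − 305.0 = 221.203.
Gain = 221.203 / 84.519 = 2.6172 → 2.617.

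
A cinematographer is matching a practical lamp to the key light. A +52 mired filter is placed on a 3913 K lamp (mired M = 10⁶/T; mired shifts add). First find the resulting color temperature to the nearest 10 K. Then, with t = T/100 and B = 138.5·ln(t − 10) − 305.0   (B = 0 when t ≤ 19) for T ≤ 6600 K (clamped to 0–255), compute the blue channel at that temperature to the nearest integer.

M_in = 10⁶/3913 = 255.56; M_out = 255.56 + (+52) = 307.56.
T_out = 10⁶/307.56 = 3251.4 K → 3250 K; t = 32.5.
B = 138.5·ln(32.5 − 10) − 305.0 = 138.5·ln 22.5 − 305.0 = 138.5·3.1135 − 305.0 = 126.222.
Rounded: 126.

126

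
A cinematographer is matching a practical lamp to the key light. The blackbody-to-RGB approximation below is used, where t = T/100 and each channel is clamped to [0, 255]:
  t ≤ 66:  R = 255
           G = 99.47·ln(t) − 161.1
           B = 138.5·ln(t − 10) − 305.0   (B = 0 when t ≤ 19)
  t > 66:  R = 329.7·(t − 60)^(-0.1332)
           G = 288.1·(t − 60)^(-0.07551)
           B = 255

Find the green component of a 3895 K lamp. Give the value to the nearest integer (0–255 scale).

t = 3895/100 = 38.95; the t ≤ 66 branch applies.
G = 99.47·ln 38.95 − 161.1 = 99.47·3.6623 − 161.1 = 203.187.
Rounded: 203.

203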